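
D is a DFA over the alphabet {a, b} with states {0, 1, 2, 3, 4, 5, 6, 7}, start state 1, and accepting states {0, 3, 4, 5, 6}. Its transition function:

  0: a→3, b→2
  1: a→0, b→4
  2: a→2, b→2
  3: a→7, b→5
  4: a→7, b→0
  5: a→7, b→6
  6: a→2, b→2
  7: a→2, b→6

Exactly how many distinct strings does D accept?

14

The useful subgraph on states {0, 1, 3, 4, 5, 6, 7} is acyclic, so L(D) is finite; the longest accepting path visits 7 useful states, giving maximum string length 6.
Counting accepting paths from 1 by length: 2 of length 1, 2 of length 2, 3 of length 3, 3 of length 4, 3 of length 5, 1 of length 6. Total 14.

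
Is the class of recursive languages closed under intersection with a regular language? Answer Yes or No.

Yes

A regular language is decidable (simulate its DFA), so run that check and the decider for L and accept iff both accept; everything halts.
So the recursive languages are closed under intersection with a regular language.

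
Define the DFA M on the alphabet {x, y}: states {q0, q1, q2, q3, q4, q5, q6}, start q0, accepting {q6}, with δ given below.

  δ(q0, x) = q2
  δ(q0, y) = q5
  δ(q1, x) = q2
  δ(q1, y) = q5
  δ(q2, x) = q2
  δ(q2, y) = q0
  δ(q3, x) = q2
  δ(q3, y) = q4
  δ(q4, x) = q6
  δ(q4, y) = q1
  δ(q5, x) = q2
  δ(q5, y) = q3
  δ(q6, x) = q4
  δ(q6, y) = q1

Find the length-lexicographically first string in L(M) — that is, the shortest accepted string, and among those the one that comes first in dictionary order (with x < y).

yyyx

A breadth-first search from q0 reaches an accepting state first via the path q0 → q5 → q3 → q4 → q6 on input yyyx.
No string of length < 4 is accepted (BFS exhausts all shorter strings without reaching an accepting state), and yyyx is the lexicographically least accepting string of length 4.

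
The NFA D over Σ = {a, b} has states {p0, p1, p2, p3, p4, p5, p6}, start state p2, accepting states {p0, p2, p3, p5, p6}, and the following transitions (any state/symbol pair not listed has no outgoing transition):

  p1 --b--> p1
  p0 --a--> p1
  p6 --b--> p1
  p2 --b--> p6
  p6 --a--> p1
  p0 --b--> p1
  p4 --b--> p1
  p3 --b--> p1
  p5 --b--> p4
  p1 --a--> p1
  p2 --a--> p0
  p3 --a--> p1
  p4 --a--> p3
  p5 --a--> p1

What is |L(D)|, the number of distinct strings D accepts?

The useful subgraph on states {p0, p2, p6} is acyclic, so L(D) is finite; the longest accepting path visits 2 useful states, giving maximum string length 1.
Counting accepting paths from p2 by length: 1 of length 0, 2 of length 1. Total 3.

3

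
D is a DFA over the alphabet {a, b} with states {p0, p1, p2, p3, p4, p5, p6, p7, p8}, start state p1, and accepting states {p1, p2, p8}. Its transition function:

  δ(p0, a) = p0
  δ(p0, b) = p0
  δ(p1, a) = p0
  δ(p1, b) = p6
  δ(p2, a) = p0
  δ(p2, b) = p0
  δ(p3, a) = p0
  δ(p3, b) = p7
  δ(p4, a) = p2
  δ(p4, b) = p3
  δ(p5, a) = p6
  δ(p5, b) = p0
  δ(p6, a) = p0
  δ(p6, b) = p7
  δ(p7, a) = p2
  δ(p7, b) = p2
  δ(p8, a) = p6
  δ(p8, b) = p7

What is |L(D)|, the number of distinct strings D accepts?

The useful subgraph on states {p1, p2, p6, p7} is acyclic, so L(D) is finite; the longest accepting path visits 4 useful states, giving maximum string length 3.
Counting accepting paths from p1 by length: 1 of length 0, 2 of length 3. Total 3.

3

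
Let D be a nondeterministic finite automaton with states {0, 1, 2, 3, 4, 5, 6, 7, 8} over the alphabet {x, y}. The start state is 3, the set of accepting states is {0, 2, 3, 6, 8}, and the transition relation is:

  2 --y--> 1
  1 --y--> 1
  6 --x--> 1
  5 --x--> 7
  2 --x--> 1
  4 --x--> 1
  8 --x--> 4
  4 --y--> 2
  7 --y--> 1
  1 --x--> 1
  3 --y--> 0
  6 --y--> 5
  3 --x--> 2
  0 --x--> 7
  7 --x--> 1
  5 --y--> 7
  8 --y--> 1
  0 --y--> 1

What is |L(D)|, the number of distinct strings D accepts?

3

The useful subgraph on states {0, 2, 3} is acyclic, so L(D) is finite; the longest accepting path visits 2 useful states, giving maximum string length 1.
Counting accepting paths from 3 by length: 1 of length 0, 2 of length 1. Total 3.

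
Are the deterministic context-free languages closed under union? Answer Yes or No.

No

{aⁿbⁿ : n≥0} and {aⁿb²ⁿ : n≥0} are each accepted by a deterministic PDA (push the a's; pop one per b, respectively one per two b's), but their union U is not. Suppose a DPDA M accepted U. Being deterministic, M has a single run on aⁿb²ⁿ, and since aⁿbⁿ ∈ U that run passes through an accepting configuration right after consuming the prefix aⁿbⁿ and then goes on to accept again after n more b's. Build an ordinary (nondeterministic) PDA M′ that simulates M on a's and b's and, at any moment when M is in an accepting state, may switch to a second mode in which it reads only c's, feeding each c to M as a b; M′ accepts when M does. Then M′ accepts aⁱbʲcᵏ (k≥1) exactly when both aⁱbʲ ∈ U and aⁱbʲ⁺ᵏ ∈ U, and checking the four cases (i=j or j=2i, combined with j+k=i or j+k=2i) leaves only i=j=k: so L(M′) ∩ a*b*c⁺ = {aⁿbⁿcⁿ : n≥1} would be context-free, which it is not (pumping lemma) — contradiction. (The union is an unambiguous CFL; it is determinism, not unambiguity, that fails.)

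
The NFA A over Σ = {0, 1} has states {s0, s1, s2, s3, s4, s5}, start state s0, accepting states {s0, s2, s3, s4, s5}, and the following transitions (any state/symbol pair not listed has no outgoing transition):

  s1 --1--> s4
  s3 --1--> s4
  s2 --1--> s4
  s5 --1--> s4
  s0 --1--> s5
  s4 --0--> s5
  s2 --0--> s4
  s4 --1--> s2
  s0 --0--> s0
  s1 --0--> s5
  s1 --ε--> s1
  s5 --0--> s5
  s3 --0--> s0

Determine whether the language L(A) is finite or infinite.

infinite

State s0 is reachable from the start and can reach an accepting state, and it lies on the cycle s0 → s0.
Traversing that cycle any number of times yields accepted strings of unbounded length, so the language is infinite.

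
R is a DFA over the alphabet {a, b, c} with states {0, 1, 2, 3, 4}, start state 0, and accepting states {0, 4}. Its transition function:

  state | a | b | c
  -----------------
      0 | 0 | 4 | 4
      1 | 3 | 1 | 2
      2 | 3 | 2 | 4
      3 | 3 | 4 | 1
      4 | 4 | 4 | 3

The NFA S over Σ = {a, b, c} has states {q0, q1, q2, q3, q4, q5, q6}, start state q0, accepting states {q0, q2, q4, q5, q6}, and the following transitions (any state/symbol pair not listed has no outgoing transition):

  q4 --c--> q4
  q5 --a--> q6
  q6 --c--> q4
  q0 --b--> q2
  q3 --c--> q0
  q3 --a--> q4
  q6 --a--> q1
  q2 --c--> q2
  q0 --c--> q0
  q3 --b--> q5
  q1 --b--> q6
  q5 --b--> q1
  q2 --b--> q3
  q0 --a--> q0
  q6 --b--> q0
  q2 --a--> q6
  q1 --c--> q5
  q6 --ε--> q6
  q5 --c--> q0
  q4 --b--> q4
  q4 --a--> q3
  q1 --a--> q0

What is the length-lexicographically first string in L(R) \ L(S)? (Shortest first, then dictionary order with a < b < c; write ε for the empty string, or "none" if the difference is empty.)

bb

The string bb is accepted by R but not by S.
No shorter string lies in the difference, and bb is the lexicographically first length-2 string in L(R) \ L(S).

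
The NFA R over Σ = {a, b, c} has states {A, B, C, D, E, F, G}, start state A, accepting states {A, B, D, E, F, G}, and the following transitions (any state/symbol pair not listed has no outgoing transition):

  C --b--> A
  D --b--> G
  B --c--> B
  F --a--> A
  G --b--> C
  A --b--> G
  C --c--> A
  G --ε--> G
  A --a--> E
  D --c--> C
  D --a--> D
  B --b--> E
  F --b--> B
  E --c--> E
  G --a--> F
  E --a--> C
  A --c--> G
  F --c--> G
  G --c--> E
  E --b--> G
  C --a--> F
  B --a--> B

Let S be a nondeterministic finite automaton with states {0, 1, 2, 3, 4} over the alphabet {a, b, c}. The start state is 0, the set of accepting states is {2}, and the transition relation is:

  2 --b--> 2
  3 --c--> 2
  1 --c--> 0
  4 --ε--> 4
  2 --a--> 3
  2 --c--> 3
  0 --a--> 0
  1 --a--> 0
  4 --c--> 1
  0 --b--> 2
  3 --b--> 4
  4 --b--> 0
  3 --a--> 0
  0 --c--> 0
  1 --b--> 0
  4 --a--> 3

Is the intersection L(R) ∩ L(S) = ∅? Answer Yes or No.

The string b is accepted by both R and S.
Hence L(R) ∩ L(S) ≠ ∅.

No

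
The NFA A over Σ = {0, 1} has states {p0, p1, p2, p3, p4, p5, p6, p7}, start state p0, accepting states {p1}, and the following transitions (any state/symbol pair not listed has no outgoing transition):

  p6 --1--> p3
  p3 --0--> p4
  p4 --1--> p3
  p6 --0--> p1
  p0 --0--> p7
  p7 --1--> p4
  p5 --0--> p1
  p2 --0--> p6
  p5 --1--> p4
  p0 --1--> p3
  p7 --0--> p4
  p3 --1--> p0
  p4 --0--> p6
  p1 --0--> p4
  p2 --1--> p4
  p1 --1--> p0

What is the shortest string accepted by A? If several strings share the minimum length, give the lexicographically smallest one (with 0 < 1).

0000

A breadth-first search from p0 reaches an accepting state first via the path p0 → p7 → p4 → p6 → p1 on input 0000.
No string of length < 4 is accepted (BFS exhausts all shorter strings without reaching an accepting state), and 0000 is the lexicographically least accepting string of length 4.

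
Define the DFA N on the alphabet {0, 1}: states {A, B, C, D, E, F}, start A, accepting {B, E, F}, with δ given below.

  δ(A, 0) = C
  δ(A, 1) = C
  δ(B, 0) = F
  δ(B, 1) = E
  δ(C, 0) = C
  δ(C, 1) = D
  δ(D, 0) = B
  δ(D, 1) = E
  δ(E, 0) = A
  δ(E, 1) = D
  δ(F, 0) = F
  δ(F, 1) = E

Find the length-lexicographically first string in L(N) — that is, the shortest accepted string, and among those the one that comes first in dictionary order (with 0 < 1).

010

A breadth-first search from A reaches an accepting state first via the path A → C → D → B on input 010.
No string of length < 3 is accepted (BFS exhausts all shorter strings without reaching an accepting state), and 010 is the lexicographically least accepting string of length 3.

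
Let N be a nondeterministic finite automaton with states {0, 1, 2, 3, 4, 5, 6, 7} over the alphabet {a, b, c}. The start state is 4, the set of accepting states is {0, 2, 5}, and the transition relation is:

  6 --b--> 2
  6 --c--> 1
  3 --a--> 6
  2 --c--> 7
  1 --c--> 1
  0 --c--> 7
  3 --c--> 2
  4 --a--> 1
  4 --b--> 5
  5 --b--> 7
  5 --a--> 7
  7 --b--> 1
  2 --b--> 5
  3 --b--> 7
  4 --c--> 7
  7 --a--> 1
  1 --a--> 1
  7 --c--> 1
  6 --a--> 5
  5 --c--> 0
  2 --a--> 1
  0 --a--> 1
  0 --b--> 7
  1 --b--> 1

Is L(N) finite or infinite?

finite

The useful states (reachable from 4 and able to reach an accepting state) are {0, 4, 5}.
Restricted to these states the transition graph has no cycle, so every accepting path has bounded length and L is finite.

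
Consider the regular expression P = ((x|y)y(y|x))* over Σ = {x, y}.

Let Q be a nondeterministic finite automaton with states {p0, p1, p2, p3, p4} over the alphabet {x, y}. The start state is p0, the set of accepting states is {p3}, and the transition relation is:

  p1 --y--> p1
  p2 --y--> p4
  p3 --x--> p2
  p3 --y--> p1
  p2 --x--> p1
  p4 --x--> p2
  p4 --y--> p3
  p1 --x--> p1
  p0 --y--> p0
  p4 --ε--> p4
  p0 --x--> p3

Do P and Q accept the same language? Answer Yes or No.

No

The empty string ε is accepted by P but rejected by Q.
So L(P) ≠ L(Q).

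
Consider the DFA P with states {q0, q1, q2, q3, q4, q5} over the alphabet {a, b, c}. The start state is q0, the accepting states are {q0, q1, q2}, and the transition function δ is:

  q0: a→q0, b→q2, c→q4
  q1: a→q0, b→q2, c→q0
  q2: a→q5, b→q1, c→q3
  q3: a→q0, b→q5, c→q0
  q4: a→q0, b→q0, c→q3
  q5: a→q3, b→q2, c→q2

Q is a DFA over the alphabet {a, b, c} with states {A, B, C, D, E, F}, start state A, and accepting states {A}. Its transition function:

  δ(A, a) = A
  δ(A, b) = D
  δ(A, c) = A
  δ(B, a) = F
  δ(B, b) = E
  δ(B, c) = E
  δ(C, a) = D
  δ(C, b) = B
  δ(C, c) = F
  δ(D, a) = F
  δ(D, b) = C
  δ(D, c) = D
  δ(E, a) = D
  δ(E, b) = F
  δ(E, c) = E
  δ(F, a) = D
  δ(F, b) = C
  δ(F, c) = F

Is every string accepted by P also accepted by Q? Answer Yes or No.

No

The string b is in L(P) but not in L(Q).
So L(P) ⊄ L(Q).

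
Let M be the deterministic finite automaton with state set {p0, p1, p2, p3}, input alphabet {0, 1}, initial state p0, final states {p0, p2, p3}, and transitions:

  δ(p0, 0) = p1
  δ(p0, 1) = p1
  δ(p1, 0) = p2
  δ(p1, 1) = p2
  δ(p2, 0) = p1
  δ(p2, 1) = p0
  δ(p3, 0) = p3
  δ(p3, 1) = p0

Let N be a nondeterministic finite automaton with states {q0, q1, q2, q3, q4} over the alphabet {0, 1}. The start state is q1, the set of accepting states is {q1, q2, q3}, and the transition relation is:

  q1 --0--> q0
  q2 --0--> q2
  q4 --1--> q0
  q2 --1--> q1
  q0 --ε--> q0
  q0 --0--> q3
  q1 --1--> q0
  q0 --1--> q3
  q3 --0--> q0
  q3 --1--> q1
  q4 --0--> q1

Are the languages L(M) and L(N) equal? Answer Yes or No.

Yes

Exploring the product automaton M × N from the start pair (p0, q1), following both machines on each input symbol, reaches 3 state pairs: (p0, q1), (p1, q0), (p2, q3).
M accepts in {p0, p2, p3} and N accepts in {q1, q2, q3}. In every reachable pair the two components are either both accepting — (p0, q1), (p2, q3) — or both non-accepting, so no string is accepted by exactly one of the machines: L(M) \ L(N) and L(N) \ L(M) are both empty.
Hence every string is accepted by M iff it is accepted by N, and the two languages coincide.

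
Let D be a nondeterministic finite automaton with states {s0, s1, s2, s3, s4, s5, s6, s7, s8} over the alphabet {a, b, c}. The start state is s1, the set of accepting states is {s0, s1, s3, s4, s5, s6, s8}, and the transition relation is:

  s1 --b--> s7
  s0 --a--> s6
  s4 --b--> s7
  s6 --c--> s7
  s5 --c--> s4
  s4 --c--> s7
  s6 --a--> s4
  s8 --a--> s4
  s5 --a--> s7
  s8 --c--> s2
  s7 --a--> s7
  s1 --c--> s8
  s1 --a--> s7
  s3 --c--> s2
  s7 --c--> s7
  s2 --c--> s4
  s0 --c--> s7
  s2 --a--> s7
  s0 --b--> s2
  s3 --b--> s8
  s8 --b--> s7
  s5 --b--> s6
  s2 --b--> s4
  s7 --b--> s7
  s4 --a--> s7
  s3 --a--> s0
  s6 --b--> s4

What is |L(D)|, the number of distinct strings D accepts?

The useful subgraph on states {s1, s2, s4, s8} is acyclic, so L(D) is finite; the longest accepting path visits 4 useful states, giving maximum string length 3.
Counting accepting paths from s1 by length: 1 of length 0, 1 of length 1, 1 of length 2, 2 of length 3. Total 5.

5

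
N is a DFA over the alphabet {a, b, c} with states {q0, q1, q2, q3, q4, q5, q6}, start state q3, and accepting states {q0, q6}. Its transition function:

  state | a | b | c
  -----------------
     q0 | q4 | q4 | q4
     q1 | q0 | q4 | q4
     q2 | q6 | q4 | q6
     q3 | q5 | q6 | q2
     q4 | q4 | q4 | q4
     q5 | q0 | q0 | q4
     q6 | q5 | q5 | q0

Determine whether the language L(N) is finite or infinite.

The useful states (reachable from q3 and able to reach an accepting state) are {q0, q2, q3, q5, q6}.
Restricted to these states the transition graph has no cycle, so every accepting path has bounded length and L is finite.

finite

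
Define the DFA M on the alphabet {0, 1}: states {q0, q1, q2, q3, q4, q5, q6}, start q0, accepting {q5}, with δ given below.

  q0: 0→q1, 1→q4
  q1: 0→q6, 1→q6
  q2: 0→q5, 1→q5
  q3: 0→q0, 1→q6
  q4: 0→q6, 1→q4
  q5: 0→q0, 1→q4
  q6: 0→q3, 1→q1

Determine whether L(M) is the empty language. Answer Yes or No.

Yes

The states reachable from the start state are {q0, q1, q3, q4, q6}.
None of the accepting states {q5} is reachable, so no string is accepted and L(M) = ∅.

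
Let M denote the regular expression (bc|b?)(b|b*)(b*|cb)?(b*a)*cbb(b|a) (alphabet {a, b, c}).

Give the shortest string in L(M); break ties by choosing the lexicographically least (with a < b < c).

By inspection of the expression, no string of length less than 4 matches, and cbba is the lexicographically first match of length 4.

cbba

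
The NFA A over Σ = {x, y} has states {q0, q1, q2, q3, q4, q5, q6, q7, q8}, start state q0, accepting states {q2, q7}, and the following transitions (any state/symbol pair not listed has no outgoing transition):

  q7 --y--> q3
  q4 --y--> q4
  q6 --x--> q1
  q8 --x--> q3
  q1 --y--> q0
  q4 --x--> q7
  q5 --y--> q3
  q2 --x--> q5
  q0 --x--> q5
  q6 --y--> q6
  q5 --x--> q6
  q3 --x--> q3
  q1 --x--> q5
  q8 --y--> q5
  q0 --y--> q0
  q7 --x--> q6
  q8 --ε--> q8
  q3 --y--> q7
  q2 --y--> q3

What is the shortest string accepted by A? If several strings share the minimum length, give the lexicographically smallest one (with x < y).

A breadth-first search from q0 reaches an accepting state first via the path q0 → q5 → q3 → q7 on input xyy.
No string of length < 3 is accepted (BFS exhausts all shorter strings without reaching an accepting state), and xyy is the lexicographically least accepting string of length 3.

xyy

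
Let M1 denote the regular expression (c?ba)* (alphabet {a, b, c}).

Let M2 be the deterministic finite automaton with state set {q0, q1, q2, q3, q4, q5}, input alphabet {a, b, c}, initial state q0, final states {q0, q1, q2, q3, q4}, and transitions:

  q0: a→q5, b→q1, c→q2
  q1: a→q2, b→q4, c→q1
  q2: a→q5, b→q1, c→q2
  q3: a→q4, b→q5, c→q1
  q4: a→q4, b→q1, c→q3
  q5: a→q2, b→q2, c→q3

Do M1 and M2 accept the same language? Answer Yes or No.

No

The string b is accepted by M2 but rejected by M1.
So L(M1) ≠ L(M2).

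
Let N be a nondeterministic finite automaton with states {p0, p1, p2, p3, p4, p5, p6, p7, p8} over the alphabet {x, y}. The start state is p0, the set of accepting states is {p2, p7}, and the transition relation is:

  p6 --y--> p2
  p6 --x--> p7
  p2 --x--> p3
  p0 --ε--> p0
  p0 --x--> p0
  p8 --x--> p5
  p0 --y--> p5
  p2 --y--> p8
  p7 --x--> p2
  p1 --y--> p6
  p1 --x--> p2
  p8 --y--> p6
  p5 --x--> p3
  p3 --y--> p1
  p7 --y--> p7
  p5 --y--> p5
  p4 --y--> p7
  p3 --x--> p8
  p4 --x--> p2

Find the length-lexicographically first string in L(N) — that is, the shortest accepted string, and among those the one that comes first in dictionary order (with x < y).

A breadth-first search from p0 reaches an accepting state first via the path p0 → p5 → p3 → p1 → p2 on input yxyx.
No string of length < 4 is accepted (BFS exhausts all shorter strings without reaching an accepting state), and yxyx is the lexicographically least accepting string of length 4.

yxyx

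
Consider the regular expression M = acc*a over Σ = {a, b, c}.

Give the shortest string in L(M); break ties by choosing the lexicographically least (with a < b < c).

aca

By inspection of the expression, no string of length less than 3 matches, and aca is the lexicographically first match of length 3.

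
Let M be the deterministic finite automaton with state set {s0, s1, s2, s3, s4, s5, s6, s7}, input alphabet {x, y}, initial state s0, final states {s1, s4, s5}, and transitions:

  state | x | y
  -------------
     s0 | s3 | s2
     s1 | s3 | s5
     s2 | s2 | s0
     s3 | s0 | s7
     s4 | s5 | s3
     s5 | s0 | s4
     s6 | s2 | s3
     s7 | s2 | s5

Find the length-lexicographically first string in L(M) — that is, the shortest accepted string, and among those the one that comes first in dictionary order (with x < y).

xyy

A breadth-first search from s0 reaches an accepting state first via the path s0 → s3 → s7 → s5 on input xyy.
No string of length < 3 is accepted (BFS exhausts all shorter strings without reaching an accepting state), and xyy is the lexicographically least accepting string of length 3.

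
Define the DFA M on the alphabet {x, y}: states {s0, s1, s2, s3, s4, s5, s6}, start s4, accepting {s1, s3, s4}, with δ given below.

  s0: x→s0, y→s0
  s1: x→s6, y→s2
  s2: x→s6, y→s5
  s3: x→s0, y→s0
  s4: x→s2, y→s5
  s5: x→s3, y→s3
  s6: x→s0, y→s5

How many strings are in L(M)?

7

The useful subgraph on states {s2, s3, s4, s5, s6} is acyclic, so L(M) is finite; the longest accepting path visits 5 useful states, giving maximum string length 4.
Counting accepting paths from s4 by length: 1 of length 0, 2 of length 2, 2 of length 3, 2 of length 4. Total 7.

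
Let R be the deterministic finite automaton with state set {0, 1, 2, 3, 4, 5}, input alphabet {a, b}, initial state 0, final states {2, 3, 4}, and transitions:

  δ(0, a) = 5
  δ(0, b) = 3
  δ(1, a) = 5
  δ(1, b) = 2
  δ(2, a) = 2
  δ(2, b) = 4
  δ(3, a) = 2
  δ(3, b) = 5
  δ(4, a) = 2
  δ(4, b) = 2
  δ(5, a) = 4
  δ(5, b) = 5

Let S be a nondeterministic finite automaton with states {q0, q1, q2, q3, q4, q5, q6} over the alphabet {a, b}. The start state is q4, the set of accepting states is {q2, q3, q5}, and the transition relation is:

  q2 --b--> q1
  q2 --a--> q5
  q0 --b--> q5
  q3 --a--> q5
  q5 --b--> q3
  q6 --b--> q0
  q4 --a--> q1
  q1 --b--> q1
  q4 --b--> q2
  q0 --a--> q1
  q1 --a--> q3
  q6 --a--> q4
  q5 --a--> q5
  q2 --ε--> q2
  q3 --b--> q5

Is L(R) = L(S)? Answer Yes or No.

Yes

Exploring the product automaton R × S from the start pair (0, q4), following both machines on each input symbol, reaches 5 state pairs: (0, q4), (5, q1), (3, q2), (4, q3), (2, q5).
R accepts in {2, 3, 4} and S accepts in {q2, q3, q5}. In every reachable pair the two components are either both accepting — (3, q2), (4, q3), (2, q5) — or both non-accepting, so no string is accepted by exactly one of the machines: L(R) \ L(S) and L(S) \ L(R) are both empty.
Hence every string is accepted by R iff it is accepted by S, and the two languages coincide.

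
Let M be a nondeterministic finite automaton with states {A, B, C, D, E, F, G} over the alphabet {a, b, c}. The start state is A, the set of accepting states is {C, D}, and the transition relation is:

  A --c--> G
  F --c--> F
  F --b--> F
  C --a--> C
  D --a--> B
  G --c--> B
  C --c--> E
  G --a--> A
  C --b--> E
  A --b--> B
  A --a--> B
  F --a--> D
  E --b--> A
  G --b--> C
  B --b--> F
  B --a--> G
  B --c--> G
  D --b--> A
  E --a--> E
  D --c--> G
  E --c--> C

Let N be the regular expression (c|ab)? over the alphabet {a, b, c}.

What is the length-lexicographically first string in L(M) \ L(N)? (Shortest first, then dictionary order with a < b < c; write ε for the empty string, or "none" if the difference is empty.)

cb

The string cb is accepted by M but not by N.
No shorter string lies in the difference, and cb is the lexicographically first length-2 string in L(M) \ L(N).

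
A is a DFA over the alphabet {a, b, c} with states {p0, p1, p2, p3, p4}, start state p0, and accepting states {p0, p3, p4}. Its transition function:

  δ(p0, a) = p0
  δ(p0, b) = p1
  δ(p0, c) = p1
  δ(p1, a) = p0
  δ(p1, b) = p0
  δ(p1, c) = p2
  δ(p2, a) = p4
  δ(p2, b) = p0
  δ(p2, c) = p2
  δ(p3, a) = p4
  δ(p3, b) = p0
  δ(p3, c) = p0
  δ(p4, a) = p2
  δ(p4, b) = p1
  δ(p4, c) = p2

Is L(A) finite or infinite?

State p0 is reachable from the start and can reach an accepting state, and it lies on the cycle p0 → p0.
Traversing that cycle any number of times yields accepted strings of unbounded length, so the language is infinite.

infinite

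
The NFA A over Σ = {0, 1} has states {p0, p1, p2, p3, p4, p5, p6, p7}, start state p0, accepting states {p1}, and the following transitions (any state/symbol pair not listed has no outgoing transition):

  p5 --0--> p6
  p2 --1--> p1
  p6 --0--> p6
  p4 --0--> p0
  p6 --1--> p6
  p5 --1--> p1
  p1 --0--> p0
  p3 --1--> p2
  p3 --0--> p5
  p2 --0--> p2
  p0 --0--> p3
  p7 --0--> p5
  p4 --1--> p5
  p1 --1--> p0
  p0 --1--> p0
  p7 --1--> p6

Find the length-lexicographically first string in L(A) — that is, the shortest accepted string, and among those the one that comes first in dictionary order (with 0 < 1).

001

A breadth-first search from p0 reaches an accepting state first via the path p0 → p3 → p5 → p1 on input 001.
No string of length < 3 is accepted (BFS exhausts all shorter strings without reaching an accepting state), and 001 is the lexicographically least accepting string of length 3.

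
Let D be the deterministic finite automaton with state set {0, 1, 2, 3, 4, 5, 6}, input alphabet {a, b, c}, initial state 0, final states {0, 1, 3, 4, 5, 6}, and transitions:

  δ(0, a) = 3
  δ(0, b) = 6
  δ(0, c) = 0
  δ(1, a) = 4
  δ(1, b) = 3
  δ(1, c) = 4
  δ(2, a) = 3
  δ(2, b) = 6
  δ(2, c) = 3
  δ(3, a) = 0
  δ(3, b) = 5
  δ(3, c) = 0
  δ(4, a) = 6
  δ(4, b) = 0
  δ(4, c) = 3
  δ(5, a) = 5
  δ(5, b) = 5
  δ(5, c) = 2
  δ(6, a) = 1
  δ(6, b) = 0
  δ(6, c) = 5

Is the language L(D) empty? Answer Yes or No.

The empty string ε is accepted: the run 0 ends in the accepting state 0.
Since at least one string is accepted, L(D) is not empty.

No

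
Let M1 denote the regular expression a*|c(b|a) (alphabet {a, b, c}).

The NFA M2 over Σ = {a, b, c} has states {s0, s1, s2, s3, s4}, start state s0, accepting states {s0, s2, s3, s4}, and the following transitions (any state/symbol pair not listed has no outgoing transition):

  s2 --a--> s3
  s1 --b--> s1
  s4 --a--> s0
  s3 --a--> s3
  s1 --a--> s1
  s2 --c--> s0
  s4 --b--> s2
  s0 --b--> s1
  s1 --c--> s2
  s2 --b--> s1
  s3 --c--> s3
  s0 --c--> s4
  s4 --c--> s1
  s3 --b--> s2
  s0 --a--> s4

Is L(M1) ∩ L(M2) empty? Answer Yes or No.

No

The empty string ε is accepted by both M1 and M2.
Hence L(M1) ∩ L(M2) ≠ ∅.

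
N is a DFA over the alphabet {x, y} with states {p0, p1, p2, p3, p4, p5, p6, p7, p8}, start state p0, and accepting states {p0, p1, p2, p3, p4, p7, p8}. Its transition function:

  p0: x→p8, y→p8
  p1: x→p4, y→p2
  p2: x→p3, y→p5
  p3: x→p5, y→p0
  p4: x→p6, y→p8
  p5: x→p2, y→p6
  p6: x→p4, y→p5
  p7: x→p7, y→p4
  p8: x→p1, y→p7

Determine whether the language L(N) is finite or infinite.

State p0 is reachable from the start and can reach an accepting state, and it lies on the cycle p0 → p8 → p1 → p2 → p3 → p0.
Traversing that cycle any number of times yields accepted strings of unbounded length, so the language is infinite.

infinite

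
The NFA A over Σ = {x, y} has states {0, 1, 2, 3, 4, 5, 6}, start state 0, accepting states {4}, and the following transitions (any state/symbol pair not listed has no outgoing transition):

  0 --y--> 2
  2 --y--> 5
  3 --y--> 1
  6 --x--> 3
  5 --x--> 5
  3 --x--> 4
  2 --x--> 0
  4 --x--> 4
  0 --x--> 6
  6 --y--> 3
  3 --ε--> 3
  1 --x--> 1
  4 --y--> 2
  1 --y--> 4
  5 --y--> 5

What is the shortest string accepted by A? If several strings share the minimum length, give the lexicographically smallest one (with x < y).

xxx

A breadth-first search from 0 reaches an accepting state first via the path 0 → 6 → 3 → 4 on input xxx.
No string of length < 3 is accepted (BFS exhausts all shorter strings without reaching an accepting state), and xxx is the lexicographically least accepting string of length 3.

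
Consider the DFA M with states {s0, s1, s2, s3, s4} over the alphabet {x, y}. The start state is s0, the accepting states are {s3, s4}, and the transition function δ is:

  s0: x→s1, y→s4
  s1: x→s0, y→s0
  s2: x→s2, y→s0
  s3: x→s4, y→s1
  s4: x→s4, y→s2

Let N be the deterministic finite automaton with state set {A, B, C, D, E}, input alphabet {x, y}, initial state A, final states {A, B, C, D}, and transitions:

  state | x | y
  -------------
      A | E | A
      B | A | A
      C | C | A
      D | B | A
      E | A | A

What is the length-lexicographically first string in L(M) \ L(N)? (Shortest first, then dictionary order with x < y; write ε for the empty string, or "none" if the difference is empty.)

The string yx is accepted by M but not by N.
No shorter string lies in the difference, and yx is the lexicographically first length-2 string in L(M) \ L(N).

yx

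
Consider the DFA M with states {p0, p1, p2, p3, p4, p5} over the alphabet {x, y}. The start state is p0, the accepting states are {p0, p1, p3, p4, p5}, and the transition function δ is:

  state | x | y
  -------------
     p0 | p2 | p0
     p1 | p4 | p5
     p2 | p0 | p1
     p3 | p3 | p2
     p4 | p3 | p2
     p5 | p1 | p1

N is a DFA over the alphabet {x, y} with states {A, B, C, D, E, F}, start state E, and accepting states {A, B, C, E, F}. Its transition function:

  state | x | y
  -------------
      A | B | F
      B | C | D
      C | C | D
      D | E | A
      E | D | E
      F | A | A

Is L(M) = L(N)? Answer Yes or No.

Yes

Exploring the product automaton M × N from the start pair (p0, E), following both machines on each input symbol, reaches 6 state pairs: (p0, E), (p2, D), (p1, A), (p4, B), (p5, F), (p3, C).
M accepts in {p0, p1, p3, p4, p5} and N accepts in {A, B, C, E, F}. In every reachable pair the two components are either both accepting — (p0, E), (p1, A), (p4, B), (p5, F), (p3, C) — or both non-accepting, so no string is accepted by exactly one of the machines: L(M) \ L(N) and L(N) \ L(M) are both empty.
Hence every string is accepted by M iff it is accepted by N, and the two languages coincide.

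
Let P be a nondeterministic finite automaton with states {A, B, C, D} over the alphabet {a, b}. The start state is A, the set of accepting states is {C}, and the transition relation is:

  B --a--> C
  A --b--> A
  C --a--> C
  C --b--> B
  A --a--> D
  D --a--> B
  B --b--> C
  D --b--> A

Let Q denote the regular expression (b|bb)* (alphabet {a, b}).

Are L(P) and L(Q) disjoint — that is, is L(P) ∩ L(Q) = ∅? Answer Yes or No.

Yes

Converting the expression Q to a DFA (subset construction, then merging equivalent states) gives the minimal DFA with states {q0, q1}, start state q0, accepting states {q0} and transitions q0: a→q1, b→q0; q1: a→q1, b→q1.
Exploring the product automaton P × Q from the start pair (A, q0), following both machines on each input symbol, reaches 5 state pairs: (A, q0), (D, q1), (B, q1), (A, q1), (C, q1).
P accepts in {C} and Q accepts in {q0}; no reachable pair has both components accepting, so no string drives both machines to acceptance simultaneously and L(P) ∩ L(Q) = ∅.
So no string is accepted by both, and the intersection is empty.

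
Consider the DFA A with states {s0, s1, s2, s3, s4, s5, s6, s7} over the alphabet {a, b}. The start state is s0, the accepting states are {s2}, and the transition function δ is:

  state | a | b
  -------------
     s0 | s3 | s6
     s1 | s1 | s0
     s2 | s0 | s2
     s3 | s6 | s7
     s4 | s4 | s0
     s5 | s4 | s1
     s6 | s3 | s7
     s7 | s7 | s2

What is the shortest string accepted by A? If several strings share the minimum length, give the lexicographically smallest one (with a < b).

abb

A breadth-first search from s0 reaches an accepting state first via the path s0 → s3 → s7 → s2 on input abb.
No string of length < 3 is accepted (BFS exhausts all shorter strings without reaching an accepting state), and abb is the lexicographically least accepting string of length 3.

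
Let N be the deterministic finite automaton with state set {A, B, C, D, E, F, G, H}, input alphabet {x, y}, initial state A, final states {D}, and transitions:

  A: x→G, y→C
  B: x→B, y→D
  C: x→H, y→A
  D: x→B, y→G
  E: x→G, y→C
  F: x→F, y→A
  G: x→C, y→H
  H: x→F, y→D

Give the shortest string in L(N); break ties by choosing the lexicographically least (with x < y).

xyy

A breadth-first search from A reaches an accepting state first via the path A → G → H → D on input xyy.
No string of length < 3 is accepted (BFS exhausts all shorter strings without reaching an accepting state), and xyy is the lexicographically least accepting string of length 3.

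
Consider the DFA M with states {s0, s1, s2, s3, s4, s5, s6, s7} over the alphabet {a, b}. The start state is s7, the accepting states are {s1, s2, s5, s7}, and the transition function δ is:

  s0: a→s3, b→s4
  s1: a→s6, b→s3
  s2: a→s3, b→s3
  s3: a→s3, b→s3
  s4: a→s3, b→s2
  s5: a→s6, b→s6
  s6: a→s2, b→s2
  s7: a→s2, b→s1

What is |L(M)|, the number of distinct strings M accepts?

The useful subgraph on states {s1, s2, s6, s7} is acyclic, so L(M) is finite; the longest accepting path visits 4 useful states, giving maximum string length 3.
Counting accepting paths from s7 by length: 1 of length 0, 2 of length 1, 2 of length 3. Total 5.

5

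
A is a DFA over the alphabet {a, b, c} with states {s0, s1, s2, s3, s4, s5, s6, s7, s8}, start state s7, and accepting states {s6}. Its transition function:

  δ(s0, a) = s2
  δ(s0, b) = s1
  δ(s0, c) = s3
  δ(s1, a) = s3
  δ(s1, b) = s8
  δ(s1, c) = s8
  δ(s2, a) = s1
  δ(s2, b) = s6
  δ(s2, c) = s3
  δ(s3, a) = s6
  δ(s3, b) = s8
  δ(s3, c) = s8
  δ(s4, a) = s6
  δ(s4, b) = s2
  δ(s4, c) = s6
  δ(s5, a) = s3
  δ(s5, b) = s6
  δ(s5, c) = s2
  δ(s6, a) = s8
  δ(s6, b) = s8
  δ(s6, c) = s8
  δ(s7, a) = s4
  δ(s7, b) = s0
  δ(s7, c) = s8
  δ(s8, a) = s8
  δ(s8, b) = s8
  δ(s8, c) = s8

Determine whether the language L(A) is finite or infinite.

finite

The useful states (reachable from s7 and able to reach an accepting state) are {s0, s1, s2, s3, s4, s6, s7}.
Restricted to these states the transition graph has no cycle, so every accepting path has bounded length and L is finite.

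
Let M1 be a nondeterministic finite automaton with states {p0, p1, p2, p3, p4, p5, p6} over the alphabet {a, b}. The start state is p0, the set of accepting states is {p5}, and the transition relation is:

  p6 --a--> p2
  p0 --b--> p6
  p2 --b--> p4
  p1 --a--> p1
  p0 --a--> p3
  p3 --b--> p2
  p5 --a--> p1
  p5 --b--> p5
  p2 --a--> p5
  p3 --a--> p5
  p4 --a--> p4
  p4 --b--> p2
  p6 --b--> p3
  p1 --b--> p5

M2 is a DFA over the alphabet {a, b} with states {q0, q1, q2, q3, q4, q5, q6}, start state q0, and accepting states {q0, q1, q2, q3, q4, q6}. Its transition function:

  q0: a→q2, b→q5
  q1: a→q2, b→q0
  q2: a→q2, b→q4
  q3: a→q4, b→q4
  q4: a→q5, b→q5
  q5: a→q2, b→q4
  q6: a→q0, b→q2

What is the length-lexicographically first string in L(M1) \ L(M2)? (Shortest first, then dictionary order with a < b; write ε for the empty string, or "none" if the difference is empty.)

The string aba is accepted by M1 but not by M2.
No shorter string lies in the difference, and aba is the lexicographically first length-3 string in L(M1) \ L(M2).

aba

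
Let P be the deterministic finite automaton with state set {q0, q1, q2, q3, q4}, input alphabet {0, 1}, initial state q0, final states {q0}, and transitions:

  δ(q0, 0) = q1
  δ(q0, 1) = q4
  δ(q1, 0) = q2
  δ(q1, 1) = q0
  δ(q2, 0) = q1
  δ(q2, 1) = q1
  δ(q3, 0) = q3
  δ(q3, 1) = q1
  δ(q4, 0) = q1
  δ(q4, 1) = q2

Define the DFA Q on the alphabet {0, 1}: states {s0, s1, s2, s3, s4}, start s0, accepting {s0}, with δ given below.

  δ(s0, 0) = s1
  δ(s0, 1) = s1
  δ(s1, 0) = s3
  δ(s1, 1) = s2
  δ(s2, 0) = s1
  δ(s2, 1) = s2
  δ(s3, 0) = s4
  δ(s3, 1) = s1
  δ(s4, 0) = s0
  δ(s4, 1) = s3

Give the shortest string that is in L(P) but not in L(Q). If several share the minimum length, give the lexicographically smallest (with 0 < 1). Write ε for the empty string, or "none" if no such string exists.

01

The string 01 is accepted by P but not by Q.
No shorter string lies in the difference, and 01 is the lexicographically first length-2 string in L(P) \ L(Q).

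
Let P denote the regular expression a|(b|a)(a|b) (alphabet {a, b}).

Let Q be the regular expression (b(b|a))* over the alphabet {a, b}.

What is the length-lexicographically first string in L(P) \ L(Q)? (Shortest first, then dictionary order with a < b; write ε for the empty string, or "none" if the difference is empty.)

a

The string a is accepted by P but not by Q.
No shorter string lies in the difference, and a is the lexicographically first length-1 string in L(P) \ L(Q).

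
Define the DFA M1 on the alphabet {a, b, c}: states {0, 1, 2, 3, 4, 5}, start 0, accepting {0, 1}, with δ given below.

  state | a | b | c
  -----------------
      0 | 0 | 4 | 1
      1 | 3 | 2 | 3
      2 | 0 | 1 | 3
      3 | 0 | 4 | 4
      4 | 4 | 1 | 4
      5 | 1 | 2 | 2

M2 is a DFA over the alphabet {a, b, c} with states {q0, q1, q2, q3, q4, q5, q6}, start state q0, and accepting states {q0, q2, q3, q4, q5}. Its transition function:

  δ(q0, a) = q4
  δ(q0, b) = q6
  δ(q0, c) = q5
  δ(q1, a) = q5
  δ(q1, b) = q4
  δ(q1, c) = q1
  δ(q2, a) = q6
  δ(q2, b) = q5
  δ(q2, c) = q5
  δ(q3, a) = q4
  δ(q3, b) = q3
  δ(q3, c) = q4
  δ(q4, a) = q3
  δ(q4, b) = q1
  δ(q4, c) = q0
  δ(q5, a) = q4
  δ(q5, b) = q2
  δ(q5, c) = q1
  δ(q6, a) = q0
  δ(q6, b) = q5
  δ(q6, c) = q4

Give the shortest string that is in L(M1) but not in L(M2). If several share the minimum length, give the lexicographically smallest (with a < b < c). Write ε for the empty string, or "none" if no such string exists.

bab

The string bab is accepted by M1 but not by M2.
No shorter string lies in the difference, and bab is the lexicographically first length-3 string in L(M1) \ L(M2).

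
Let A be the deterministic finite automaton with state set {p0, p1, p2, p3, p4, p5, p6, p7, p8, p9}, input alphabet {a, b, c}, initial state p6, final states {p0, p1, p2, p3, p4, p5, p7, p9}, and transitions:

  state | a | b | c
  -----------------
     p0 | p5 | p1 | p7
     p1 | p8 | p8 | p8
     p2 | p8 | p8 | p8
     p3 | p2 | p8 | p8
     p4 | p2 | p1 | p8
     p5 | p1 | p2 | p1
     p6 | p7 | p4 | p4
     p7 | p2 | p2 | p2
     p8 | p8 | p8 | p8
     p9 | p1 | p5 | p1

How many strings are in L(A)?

10

The useful subgraph on states {p1, p2, p4, p6, p7} is acyclic, so L(A) is finite; the longest accepting path visits 3 useful states, giving maximum string length 2.
Counting accepting paths from p6 by length: 3 of length 1, 7 of length 2. Total 10.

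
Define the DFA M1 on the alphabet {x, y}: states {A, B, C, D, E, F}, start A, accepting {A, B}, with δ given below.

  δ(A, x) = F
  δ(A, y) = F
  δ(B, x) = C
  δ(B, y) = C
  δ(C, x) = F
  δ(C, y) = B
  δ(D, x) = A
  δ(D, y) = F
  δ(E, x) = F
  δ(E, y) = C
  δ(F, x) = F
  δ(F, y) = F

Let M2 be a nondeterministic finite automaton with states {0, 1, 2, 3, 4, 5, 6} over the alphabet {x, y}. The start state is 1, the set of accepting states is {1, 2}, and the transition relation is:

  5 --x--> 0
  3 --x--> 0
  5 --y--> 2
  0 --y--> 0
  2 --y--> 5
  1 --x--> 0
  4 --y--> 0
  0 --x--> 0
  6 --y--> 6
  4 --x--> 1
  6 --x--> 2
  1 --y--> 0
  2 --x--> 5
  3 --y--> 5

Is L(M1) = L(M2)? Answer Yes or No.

Yes

Exploring the product automaton M1 × M2 from the start pair (A, 1), following both machines on each input symbol, reaches 2 state pairs: (A, 1), (F, 0).
M1 accepts in {A, B} and M2 accepts in {1, 2}. In every reachable pair the two components are either both accepting — (A, 1) — or both non-accepting, so no string is accepted by exactly one of the machines: L(M1) \ L(M2) and L(M2) \ L(M1) are both empty.
Hence every string is accepted by M1 iff it is accepted by M2, and the two languages coincide.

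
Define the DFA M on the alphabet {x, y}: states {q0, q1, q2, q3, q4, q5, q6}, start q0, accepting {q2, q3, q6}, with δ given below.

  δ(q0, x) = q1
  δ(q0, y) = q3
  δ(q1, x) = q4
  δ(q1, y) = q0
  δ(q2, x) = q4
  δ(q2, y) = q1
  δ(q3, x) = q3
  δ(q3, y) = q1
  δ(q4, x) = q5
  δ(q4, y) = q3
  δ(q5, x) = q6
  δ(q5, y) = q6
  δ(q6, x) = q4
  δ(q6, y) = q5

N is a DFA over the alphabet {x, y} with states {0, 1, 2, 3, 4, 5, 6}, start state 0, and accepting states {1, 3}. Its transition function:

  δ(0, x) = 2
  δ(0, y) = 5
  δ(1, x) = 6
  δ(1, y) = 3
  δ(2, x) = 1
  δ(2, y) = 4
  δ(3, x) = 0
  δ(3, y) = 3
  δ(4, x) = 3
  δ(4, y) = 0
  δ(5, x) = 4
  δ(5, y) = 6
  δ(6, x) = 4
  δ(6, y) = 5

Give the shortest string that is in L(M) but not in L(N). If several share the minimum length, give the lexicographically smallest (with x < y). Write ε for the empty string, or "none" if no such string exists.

y

The string y is accepted by M but not by N.
No shorter string lies in the difference, and y is the lexicographically first length-1 string in L(M) \ L(N).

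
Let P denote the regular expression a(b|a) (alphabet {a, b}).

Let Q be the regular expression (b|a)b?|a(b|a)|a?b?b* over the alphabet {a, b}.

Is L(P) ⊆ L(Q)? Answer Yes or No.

Yes

Converting the expression P to a DFA (subset construction, then merging equivalent states) gives the minimal DFA with states {p0, p1, p2, p3}, start state p0, accepting states {p3} and transitions p0: a→p1, b→p2; p1: a→p3, b→p3; p2: a→p2, b→p2; p3: a→p2, b→p2.
Converting the expression Q to a DFA (subset construction, then merging equivalent states) gives the minimal DFA with states {q0, q1, q2, q3, q4}, start state q0, accepting states {q0, q1, q2, q3} and transitions q0: a→q1, b→q2; q1: a→q3, b→q2; q2: a→q4, b→q2; q3: a→q4, b→q4; q4: a→q4, b→q4.
Exploring the product automaton P × Q from the start pair (p0, q0), following both machines on each input symbol, reaches 6 state pairs: (p0, q0), (p1, q1), (p2, q2), (p3, q3), (p3, q2), (p2, q4).
P accepts in {p3} and Q accepts in {q0, q1, q2, q3}. The reachable pairs whose P-component is accepting are (p3, q3), (p3, q2); in each of them the Q-component is accepting too, so the product for L(P) \ L(Q) (P-component accepting, Q-component rejecting) has no reachable accepting pair and the difference is empty.
Hence every string in L(P) is also in L(Q).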